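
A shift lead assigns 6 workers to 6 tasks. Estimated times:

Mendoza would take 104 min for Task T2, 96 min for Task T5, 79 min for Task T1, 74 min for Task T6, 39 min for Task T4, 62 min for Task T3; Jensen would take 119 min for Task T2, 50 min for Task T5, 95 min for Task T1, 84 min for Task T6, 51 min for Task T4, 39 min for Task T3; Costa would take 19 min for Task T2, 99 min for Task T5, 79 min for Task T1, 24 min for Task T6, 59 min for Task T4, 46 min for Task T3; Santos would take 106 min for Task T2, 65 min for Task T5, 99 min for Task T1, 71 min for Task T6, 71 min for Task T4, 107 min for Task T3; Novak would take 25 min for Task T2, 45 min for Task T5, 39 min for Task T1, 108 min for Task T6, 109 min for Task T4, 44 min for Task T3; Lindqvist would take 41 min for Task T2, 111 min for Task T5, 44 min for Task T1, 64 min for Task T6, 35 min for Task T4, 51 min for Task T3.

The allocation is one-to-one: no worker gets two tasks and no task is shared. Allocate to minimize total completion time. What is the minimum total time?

Minimum total: 236 min

Optimal: Mendoza→Task T4 (39 min), Jensen→Task T3 (39 min), Costa→Task T6 (24 min), Santos→Task T5 (65 min), Novak→Task T2 (25 min), Lindqvist→Task T1 (44 min) — total 39+39+24+65+25+44 = 236 min.
Column-greedy (each task in turn goes to its cheapest remaining worker) gives 257 min, worse by 21.
Swapping Jensen↔Santos (Jensen→Task T5 50 min, Santos→Task T3 107 min) adds 53.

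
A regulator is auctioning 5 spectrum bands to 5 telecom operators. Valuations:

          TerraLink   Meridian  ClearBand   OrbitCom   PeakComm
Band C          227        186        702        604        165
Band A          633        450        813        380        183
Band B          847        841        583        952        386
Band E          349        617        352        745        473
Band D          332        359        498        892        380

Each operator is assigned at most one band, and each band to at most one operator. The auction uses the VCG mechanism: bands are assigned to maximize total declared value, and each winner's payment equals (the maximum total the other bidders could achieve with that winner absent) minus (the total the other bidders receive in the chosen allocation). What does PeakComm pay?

PeakComm pays $101M.

Efficient allocation: TerraLink→Band A ($633M), Meridian→Band B ($841M), ClearBand→Band C ($702M), OrbitCom→Band D ($892M), PeakComm→Band E ($473M); total welfare W = $3541M.
PeakComm receives Band E at value $473M, so the others get W − 473 = $3068M.
Without PeakComm: best allocation of the remaining 4 bidders over all 5 bands is TerraLink→Band B ($847M), Meridian→Band E ($617M), ClearBand→Band A ($813M), OrbitCom→Band D ($892M), total $3169M.
VCG payment = (others' best without PeakComm) − (others' welfare with PeakComm) = 3169 − 3068 = $101M.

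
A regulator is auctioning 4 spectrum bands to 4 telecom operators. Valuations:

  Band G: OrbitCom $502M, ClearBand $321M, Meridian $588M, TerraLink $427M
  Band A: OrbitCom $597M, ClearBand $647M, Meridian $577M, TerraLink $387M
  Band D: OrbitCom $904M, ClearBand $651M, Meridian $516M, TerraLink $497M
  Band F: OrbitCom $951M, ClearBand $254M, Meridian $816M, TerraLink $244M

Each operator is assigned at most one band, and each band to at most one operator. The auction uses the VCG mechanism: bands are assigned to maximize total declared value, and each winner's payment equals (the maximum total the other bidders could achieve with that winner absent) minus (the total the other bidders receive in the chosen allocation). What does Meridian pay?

Meridian pays $117M.

Efficient allocation: OrbitCom→Band D ($904M), ClearBand→Band A ($647M), Meridian→Band F ($816M), TerraLink→Band G ($427M); total welfare W = $2794M.
Meridian receives Band F at value $816M, so the others get W − 816 = $1978M.
Without Meridian: best allocation of the remaining 3 bidders over all 4 bands is OrbitCom→Band F ($951M), ClearBand→Band A ($647M), TerraLink→Band D ($497M), total $2095M.
VCG payment = (others' best without Meridian) − (others' welfare with Meridian) = 2095 − 1978 = $117M.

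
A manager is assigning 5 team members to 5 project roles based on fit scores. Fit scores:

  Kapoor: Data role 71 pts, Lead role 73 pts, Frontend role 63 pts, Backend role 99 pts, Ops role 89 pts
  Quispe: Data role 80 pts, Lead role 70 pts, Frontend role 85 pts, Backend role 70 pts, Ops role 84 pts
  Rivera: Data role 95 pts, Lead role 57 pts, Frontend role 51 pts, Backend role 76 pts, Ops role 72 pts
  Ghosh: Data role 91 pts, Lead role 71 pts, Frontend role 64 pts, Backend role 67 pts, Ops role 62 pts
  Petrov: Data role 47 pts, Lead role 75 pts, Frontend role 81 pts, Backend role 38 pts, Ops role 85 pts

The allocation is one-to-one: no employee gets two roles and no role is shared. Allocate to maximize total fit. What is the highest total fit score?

This is a one-to-one assignment (maximum-weight bipartite matching).
Optimal: Kapoor→Backend role (99 pts), Quispe→Frontend role (85 pts), Rivera→Data role (95 pts), Ghosh→Lead role (71 pts), Petrov→Ops role (85 pts) — total 99+85+95+71+85 = 435 pts.
Column-greedy (each role in turn goes to its best remaining employee) gives 416 pts, worse by 19.
Next-best assignment: Kapoor→Backend role, Quispe→Ops role, Rivera→Data role, Ghosh→Lead role, Petrov→Frontend role = 430 pts.
Checked against all permutations: 435 pts is optimal.

Maximum total: 435 pts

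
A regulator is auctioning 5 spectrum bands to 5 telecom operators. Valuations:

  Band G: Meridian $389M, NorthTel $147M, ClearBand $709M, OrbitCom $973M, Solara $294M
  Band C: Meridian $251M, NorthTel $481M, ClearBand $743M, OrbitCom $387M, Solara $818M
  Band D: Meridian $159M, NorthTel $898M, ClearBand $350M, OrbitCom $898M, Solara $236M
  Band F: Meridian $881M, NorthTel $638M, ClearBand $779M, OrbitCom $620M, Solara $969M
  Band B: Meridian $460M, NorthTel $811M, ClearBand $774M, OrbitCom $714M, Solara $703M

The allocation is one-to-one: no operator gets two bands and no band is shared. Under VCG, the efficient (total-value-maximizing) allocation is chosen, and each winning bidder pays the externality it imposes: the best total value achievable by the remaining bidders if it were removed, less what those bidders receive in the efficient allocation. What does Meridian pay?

Efficient allocation: Meridian→Band F ($881M), NorthTel→Band D ($898M), ClearBand→Band B ($774M), OrbitCom→Band G ($973M), Solara→Band C ($818M); total welfare W = $4344M.
Meridian receives Band F at value $881M, so the others get W − 881 = $3463M.
Without Meridian: best allocation of the remaining 4 bidders over all 5 bands is NorthTel→Band D ($898M), ClearBand→Band B ($774M), OrbitCom→Band G ($973M), Solara→Band F ($969M), total $3614M.
VCG payment = (others' best without Meridian) − (others' welfare with Meridian) = 3614 − 3463 = $151M.

Meridian pays $151M.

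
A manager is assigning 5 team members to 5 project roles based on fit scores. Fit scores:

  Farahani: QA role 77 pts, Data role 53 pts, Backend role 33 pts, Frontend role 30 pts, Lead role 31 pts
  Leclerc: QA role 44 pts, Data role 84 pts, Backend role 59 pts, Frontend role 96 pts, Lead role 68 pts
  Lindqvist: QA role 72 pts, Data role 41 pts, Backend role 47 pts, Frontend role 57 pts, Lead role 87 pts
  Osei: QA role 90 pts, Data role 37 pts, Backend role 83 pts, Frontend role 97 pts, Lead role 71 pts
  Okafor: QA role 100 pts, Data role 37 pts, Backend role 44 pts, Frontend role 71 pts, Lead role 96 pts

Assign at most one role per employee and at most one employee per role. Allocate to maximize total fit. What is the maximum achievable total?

Maximum total: 419 pts

Optimal: Farahani→Data role (53 pts), Leclerc→Frontend role (96 pts), Lindqvist→Lead role (87 pts), Osei→Backend role (83 pts), Okafor→QA role (100 pts) — total 53+96+87+83+100 = 419 pts.
Row-greedy (each employee in turn takes its best remaining role) gives 380 pts, worse by 39.
Next-best assignment: Farahani→QA role, Leclerc→Data role, Lindqvist→Lead role, Osei→Backend role, Okafor→Frontend role = 402 pts.
Swapping Lindqvist↔Osei (Lindqvist→Backend role 47 pts, Osei→Lead role 71 pts) loses 52.
Every other assignment is strictly worse.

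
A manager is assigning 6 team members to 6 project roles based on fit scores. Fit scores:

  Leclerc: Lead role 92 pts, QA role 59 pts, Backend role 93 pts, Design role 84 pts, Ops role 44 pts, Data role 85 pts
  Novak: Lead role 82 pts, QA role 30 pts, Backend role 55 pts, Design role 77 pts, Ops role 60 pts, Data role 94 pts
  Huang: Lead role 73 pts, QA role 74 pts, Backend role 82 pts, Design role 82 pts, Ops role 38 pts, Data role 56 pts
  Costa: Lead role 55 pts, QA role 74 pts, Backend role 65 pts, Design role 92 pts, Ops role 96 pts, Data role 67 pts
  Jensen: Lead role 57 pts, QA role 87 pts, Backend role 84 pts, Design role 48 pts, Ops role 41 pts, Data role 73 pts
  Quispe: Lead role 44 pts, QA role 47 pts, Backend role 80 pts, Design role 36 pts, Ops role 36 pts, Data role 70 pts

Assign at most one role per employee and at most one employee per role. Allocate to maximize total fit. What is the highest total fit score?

Maximum total: 531 pts

Optimal: Leclerc→Lead role (92 pts), Novak→Data role (94 pts), Huang→Design role (82 pts), Costa→Ops role (96 pts), Jensen→QA role (87 pts), Quispe→Backend role (80 pts) — total 92+94+82+96+87+80 = 531 pts.
Max-entry greedy (repeatedly take the single best remaining cell) gives 496 pts, worse by 35.
Next-best assignment: Leclerc→Design role, Novak→Data role, Huang→Lead role, Costa→Ops role, Jensen→QA role, Quispe→Backend role = 514 pts.
No other one-to-one assignment exceeds 531 pts.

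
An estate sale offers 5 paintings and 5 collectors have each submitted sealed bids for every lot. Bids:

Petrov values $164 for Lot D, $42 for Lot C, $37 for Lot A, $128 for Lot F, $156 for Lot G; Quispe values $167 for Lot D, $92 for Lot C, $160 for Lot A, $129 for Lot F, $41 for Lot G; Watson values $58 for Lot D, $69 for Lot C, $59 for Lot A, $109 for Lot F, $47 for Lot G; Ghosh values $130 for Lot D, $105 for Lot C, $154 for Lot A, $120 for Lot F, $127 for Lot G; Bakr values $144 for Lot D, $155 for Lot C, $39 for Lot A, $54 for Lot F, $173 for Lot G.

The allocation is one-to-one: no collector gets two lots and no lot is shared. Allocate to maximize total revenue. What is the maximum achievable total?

This is a one-to-one assignment (maximum-weight bipartite matching).
Optimal: Petrov→Lot G ($156), Quispe→Lot D ($167), Watson→Lot F ($109), Ghosh→Lot A ($154), Bakr→Lot C ($155) — total 156+167+109+154+155 = $741.
Next-best assignment: Petrov→Lot D, Quispe→Lot A, Watson→Lot F, Ghosh→Lot G, Bakr→Lot C = $715.
Every other assignment is strictly worse.

Max total: $741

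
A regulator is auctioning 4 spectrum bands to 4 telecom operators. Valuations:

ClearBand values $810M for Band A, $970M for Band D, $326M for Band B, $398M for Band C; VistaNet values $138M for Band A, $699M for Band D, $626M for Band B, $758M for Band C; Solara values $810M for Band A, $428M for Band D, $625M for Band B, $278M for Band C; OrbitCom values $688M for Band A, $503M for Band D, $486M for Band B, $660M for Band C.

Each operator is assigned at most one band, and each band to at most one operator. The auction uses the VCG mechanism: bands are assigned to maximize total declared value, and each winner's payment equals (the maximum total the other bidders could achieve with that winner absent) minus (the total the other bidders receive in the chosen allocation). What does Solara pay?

Efficient allocation: ClearBand→Band D ($970M), VistaNet→Band B ($626M), Solara→Band A ($810M), OrbitCom→Band C ($660M); total welfare W = $3066M.
Solara receives Band A at value $810M, so the others get W − 810 = $2256M.
Without Solara: best allocation of the remaining 3 bidders over all 4 bands is ClearBand→Band D ($970M), VistaNet→Band C ($758M), OrbitCom→Band A ($688M), total $2416M.
VCG payment = (others' best without Solara) − (others' welfare with Solara) = 2416 − 2256 = $160M.

Solara pays $160M.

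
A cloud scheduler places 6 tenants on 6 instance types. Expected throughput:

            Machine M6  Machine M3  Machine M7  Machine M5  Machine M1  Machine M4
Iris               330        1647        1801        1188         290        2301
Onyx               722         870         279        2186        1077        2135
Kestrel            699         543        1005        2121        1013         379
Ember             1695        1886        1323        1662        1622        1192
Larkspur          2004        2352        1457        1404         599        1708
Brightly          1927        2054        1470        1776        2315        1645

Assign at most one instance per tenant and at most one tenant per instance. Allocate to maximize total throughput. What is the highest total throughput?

This is a one-to-one assignment (maximum-weight bipartite matching).
Optimal: Iris→Machine M7 (1801 ops/s), Onyx→Machine M4 (2135 ops/s), Kestrel→Machine M5 (2121 ops/s), Ember→Machine M6 (1695 ops/s), Larkspur→Machine M3 (2352 ops/s), Brightly→Machine M1 (2315 ops/s) — total 1801+2135+2121+1695+2352+2315 = 12419 ops/s.
Column-greedy (each instance in turn goes to its best remaining tenant) gives 10046 ops/s, worse by 2373.
Swapping Onyx↔Iris (Onyx→Machine M7 279 ops/s, Iris→Machine M4 2301 ops/s) loses 1356.
Checked against all permutations: 12419 ops/s is optimal.

Maximum total: 12419 ops/s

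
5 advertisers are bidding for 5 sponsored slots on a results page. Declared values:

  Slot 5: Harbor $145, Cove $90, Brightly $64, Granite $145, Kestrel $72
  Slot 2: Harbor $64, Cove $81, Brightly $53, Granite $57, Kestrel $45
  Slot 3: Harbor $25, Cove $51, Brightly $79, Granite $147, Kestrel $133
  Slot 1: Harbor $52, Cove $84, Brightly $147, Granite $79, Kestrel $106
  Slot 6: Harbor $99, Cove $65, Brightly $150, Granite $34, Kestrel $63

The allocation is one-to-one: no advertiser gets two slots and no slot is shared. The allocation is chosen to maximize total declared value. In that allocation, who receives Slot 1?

Kestrel receives Slot 1.

Optimal: Harbor→Slot 5 ($145), Cove→Slot 2 ($81), Brightly→Slot 6 ($150), Granite→Slot 3 ($147), Kestrel→Slot 1 ($106) — total 145+81+150+147+106 = $629.
Row-greedy (each advertiser in turn takes its best remaining slot) gives $571, worse by 58.
Swapping Granite↔Kestrel (Granite→Slot 1 $79, Kestrel→Slot 3 $133) loses 41.
Kestrel's own top slot is Slot 3 ($133), but forcing Kestrel→Slot 3 and reassigning the rest optimally gives only $605 — worse by 24.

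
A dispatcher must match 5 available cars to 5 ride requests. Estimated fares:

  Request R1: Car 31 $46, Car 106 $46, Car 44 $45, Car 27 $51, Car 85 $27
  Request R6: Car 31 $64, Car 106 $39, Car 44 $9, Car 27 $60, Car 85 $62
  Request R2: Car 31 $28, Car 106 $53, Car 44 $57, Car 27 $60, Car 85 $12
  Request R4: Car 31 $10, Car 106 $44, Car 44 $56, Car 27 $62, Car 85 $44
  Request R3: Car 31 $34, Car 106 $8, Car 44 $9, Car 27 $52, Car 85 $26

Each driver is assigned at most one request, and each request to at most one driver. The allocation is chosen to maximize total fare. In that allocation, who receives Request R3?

Optimal: Car 31→Request R1 ($46), Car 106→Request R2 ($53), Car 44→Request R4 ($56), Car 27→Request R3 ($52), Car 85→Request R6 ($62) — total 46+53+56+52+62 = $269.
Row-greedy (each driver in turn takes its best remaining request) gives $252, worse by 17.
Next-best assignment: Car 31→Request R6, Car 106→Request R1, Car 44→Request R2, Car 27→Request R3, Car 85→Request R4 = $263.
Car 27's own top request is Request R4 ($62), but forcing Car 27→Request R4 and reassigning the rest optimally gives only $261 — worse by 8.

Car 27 receives Request R3.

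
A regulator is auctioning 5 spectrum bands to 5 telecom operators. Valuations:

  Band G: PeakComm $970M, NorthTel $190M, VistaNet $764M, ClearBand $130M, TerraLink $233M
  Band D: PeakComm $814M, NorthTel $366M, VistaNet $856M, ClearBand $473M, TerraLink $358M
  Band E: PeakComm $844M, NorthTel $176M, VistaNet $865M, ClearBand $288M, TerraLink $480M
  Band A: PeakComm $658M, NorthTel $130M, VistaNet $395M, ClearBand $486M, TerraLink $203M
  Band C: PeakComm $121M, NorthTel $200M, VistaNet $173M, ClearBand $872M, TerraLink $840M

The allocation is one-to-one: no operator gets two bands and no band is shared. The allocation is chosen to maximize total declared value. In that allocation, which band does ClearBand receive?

ClearBand receives Band A.

Optimal: PeakComm→Band G ($970M), NorthTel→Band D ($366M), VistaNet→Band E ($865M), ClearBand→Band A ($486M), TerraLink→Band C ($840M) — total 970+366+865+486+840 = $3527M.
Max-entry greedy (repeatedly take the single best remaining cell) gives $3276M, worse by 251.
Next-best assignment: PeakComm→Band G, NorthTel→Band E, VistaNet→Band D, ClearBand→Band A, TerraLink→Band C = $3328M.
ClearBand's own top band is Band C ($872M), but forcing ClearBand→Band C and reassigning the rest optimally gives only $3308M — worse by 219.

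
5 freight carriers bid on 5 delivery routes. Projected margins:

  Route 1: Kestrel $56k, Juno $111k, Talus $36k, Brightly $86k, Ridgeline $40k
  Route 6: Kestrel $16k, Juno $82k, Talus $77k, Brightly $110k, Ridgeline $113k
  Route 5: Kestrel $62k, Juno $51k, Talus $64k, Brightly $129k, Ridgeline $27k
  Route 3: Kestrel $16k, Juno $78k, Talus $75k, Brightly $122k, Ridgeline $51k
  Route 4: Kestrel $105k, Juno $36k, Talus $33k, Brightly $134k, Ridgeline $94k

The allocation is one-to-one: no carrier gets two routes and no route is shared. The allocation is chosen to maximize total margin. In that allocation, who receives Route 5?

Optimal: Kestrel→Route 4 ($105k), Juno→Route 1 ($111k), Talus→Route 3 ($75k), Brightly→Route 5 ($129k), Ridgeline→Route 6 ($113k) — total 105+111+75+129+113 = $533k.
Row-greedy (each carrier in turn takes its best remaining route) gives $473k, worse by 60.
Swapping Kestrel↔Juno (Kestrel→Route 1 $56k, Juno→Route 4 $36k) loses 124.
Brightly's own top route is Route 4 ($134k), but forcing Brightly→Route 4 and reassigning the rest optimally gives only $495k — worse by 38.

Brightly receives Route 5.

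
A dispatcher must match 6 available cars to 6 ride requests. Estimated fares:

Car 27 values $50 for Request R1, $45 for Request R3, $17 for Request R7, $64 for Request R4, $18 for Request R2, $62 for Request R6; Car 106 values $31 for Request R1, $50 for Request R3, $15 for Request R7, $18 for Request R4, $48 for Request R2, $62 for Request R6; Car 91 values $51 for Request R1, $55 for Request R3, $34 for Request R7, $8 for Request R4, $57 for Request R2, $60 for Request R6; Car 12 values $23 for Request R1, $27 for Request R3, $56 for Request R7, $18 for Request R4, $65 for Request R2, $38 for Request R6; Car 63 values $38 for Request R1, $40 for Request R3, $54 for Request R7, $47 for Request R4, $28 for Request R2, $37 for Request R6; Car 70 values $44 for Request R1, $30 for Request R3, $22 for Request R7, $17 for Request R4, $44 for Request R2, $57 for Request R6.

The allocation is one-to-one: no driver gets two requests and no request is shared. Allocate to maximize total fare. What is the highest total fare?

This is a one-to-one assignment (maximum-weight bipartite matching).
Optimal: Car 27→Request R4 ($64), Car 106→Request R6 ($62), Car 91→Request R3 ($55), Car 12→Request R2 ($65), Car 63→Request R7 ($54), Car 70→Request R1 ($44) — total 64+62+55+65+54+44 = $344.
Row-greedy (each driver in turn takes its best remaining request) gives $323, worse by 21.
Next-best assignment: Car 27→Request R4, Car 106→Request R3, Car 91→Request R1, Car 12→Request R2, Car 63→Request R7, Car 70→Request R6 = $341.
Checked against all permutations: $344 is optimal.

Maximum total: $344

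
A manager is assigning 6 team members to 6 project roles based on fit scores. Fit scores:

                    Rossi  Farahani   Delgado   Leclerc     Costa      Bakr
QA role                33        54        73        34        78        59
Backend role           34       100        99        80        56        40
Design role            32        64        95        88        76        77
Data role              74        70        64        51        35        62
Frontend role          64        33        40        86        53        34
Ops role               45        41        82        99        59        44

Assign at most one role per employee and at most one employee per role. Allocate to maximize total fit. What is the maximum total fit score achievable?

Maximum total: 498 pts

Optimal: Rossi→Frontend role (64 pts), Farahani→Backend role (100 pts), Delgado→Design role (95 pts), Leclerc→Ops role (99 pts), Costa→QA role (78 pts), Bakr→Data role (62 pts) — total 64+100+95+99+78+62 = 498 pts.
Column-greedy (each role in turn goes to its best remaining employee) gives 477 pts, worse by 21.
Next-best assignment: Rossi→Data role, Farahani→Backend role, Delgado→Ops role, Leclerc→Frontend role, Costa→QA role, Bakr→Design role = 497 pts.
Checked against all permutations: 498 pts is optimal.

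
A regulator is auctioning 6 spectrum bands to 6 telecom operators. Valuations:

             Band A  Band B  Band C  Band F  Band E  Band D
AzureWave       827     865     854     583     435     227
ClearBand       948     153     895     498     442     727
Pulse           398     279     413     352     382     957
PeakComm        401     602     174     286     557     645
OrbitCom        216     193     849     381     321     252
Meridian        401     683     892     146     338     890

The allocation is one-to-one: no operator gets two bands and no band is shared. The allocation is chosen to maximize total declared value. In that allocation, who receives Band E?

PeakComm receives Band E.

Treat this as an assignment problem: match each operator to one band.
Optimal: AzureWave→Band B ($865M), ClearBand→Band A ($948M), Pulse→Band D ($957M), PeakComm→Band E ($557M), OrbitCom→Band F ($381M), Meridian→Band C ($892M) — total 865+948+957+557+381+892 = $4600M.
Row-greedy (each operator in turn takes its best remaining band) gives $4322M, worse by 278.
Swapping PeakComm↔ClearBand (PeakComm→Band A $401M, ClearBand→Band E $442M) loses 662.
Checked against all permutations: $4600M is optimal.
PeakComm's own top band is Band D ($645M), but forcing PeakComm→Band D and reassigning the rest optimally gives only $4113M — worse by 487.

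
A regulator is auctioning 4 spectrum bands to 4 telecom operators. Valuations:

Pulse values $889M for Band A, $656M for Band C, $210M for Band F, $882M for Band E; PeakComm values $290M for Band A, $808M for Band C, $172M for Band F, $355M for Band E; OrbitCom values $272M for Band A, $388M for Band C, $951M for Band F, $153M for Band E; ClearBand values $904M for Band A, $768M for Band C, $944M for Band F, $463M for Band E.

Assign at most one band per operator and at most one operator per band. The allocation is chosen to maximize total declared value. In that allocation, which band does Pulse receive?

Pulse receives Band E.

Optimal: Pulse→Band E ($882M), PeakComm→Band C ($808M), OrbitCom→Band F ($951M), ClearBand→Band A ($904M) — total 882+808+951+904 = $3545M.
Row-greedy (each operator in turn takes its best remaining band) gives $3111M, worse by 434.
Next-best assignment: Pulse→Band A, PeakComm→Band C, OrbitCom→Band F, ClearBand→Band E = $3111M.
Pulse's own top band is Band A ($889M), but forcing Pulse→Band A and reassigning the rest optimally gives only $3111M — worse by 434.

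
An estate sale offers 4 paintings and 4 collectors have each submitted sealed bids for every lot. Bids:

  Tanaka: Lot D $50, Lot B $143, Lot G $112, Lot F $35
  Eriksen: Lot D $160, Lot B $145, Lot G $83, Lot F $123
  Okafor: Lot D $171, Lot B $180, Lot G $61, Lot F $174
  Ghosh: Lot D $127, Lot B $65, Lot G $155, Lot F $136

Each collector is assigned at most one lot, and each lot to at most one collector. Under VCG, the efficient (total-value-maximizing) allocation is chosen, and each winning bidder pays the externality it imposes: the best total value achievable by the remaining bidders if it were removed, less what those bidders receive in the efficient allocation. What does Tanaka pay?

Tanaka pays $6.

Efficient allocation: Tanaka→Lot B ($143), Eriksen→Lot D ($160), Okafor→Lot F ($174), Ghosh→Lot G ($155); total welfare W = $632.
Tanaka receives Lot B at value $143, so the others get W − 143 = $489.
Without Tanaka: best allocation of the remaining 3 bidders over all 4 lots is Eriksen→Lot D ($160), Okafor→Lot B ($180), Ghosh→Lot G ($155), total $495.
VCG payment = (others' best without Tanaka) − (others' welfare with Tanaka) = 495 − 489 = $6.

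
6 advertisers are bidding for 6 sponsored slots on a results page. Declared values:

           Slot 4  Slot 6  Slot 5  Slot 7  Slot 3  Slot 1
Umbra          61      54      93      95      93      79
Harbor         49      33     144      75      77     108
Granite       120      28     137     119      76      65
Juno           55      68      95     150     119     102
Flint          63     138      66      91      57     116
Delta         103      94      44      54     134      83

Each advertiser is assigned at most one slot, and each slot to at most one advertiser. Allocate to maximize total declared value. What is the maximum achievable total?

Max total: $765

Treat this as an assignment problem: match each advertiser to one slot.
Optimal: Umbra→Slot 1 ($79), Harbor→Slot 5 ($144), Granite→Slot 4 ($120), Juno→Slot 7 ($150), Flint→Slot 6 ($138), Delta→Slot 3 ($134) — total 79+144+120+150+138+134 = $765.
Row-greedy (each advertiser in turn takes its best remaining slot) gives $699, worse by 66.
Every other assignment is strictly worse.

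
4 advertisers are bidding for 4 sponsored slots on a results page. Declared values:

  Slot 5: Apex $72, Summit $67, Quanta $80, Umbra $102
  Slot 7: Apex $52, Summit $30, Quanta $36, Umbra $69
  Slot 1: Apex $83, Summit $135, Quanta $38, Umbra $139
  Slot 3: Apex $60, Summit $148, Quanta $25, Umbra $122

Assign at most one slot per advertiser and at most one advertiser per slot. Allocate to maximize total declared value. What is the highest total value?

Optimal: Apex→Slot 7 ($52), Summit→Slot 3 ($148), Quanta→Slot 5 ($80), Umbra→Slot 1 ($139) — total 52+148+80+139 = $419.
Row-greedy (each advertiser in turn takes its best remaining slot) gives $380, worse by 39.
Checked against all permutations: $419 is optimal.

Max total: $419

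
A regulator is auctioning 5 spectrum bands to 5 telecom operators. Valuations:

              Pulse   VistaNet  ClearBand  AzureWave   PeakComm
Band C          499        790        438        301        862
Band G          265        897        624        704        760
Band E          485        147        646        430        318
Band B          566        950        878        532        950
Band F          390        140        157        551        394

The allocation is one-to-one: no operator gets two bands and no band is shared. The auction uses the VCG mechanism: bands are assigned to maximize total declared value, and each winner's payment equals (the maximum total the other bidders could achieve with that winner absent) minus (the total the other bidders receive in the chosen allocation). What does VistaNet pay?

VistaNet pays $153M.

Efficient allocation: Pulse→Band E ($485M), VistaNet→Band G ($897M), ClearBand→Band B ($878M), AzureWave→Band F ($551M), PeakComm→Band C ($862M); total welfare W = $3673M.
VistaNet receives Band G at value $897M, so the others get W − 897 = $2776M.
Without VistaNet: best allocation of the remaining 4 bidders over all 5 bands is Pulse→Band E ($485M), ClearBand→Band B ($878M), AzureWave→Band G ($704M), PeakComm→Band C ($862M), total $2929M.
VCG payment = (others' best without VistaNet) − (others' welfare with VistaNet) = 2929 − 2776 = $153M.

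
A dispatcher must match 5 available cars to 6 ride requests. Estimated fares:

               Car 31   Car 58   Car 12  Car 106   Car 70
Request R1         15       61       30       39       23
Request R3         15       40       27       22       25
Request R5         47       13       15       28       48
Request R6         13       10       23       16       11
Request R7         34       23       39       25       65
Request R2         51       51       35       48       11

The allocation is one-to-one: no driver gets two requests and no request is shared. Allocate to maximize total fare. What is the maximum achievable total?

Max total: $248

This is the linear assignment problem.
Optimal: Car 31→Request R5 ($47), Car 58→Request R1 ($61), Car 12→Request R3 ($27), Car 106→Request R2 ($48), Car 70→Request R7 ($65) — total 47+61+27+48+65 = $248.
Swapping Car 58↔Car 31 (Car 58→Request R5 $13, Car 31→Request R1 $15) loses 80.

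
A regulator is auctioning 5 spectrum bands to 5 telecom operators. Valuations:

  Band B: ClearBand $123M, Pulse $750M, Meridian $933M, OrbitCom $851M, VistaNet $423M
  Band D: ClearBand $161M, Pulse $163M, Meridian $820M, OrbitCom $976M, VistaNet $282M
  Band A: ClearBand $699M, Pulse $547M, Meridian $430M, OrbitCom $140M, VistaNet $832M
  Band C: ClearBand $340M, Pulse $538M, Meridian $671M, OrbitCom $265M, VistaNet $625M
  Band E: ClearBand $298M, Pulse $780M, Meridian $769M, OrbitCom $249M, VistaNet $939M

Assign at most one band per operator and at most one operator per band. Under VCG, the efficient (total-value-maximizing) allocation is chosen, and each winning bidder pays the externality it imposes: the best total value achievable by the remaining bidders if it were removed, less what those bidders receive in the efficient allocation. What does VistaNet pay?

Efficient allocation: ClearBand→Band A ($699M), Pulse→Band C ($538M), Meridian→Band B ($933M), OrbitCom→Band D ($976M), VistaNet→Band E ($939M); total welfare W = $4085M.
VistaNet receives Band E at value $939M, so the others get W − 939 = $3146M.
Without VistaNet: best allocation of the remaining 4 bidders over all 5 bands is ClearBand→Band A ($699M), Pulse→Band E ($780M), Meridian→Band B ($933M), OrbitCom→Band D ($976M), total $3388M.
VCG payment = (others' best without VistaNet) − (others' welfare with VistaNet) = 3388 − 3146 = $242M.

VistaNet pays $242M.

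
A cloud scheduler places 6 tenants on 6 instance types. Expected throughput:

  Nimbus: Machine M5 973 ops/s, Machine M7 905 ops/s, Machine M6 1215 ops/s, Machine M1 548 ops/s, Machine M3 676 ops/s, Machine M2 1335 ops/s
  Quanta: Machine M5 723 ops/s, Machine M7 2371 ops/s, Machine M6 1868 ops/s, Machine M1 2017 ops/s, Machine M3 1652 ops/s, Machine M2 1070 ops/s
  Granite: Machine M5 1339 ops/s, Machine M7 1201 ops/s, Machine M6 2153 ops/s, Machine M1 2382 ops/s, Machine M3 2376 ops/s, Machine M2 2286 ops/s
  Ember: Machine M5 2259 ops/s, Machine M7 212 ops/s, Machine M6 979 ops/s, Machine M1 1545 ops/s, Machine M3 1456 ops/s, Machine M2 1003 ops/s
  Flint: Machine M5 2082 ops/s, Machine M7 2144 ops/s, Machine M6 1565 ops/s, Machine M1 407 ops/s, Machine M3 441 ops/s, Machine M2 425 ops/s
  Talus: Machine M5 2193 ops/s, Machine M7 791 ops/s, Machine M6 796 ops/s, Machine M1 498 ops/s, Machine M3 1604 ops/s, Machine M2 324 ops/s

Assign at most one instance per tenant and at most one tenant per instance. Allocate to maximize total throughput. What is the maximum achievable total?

This is the linear assignment problem.
Optimal: Nimbus→Machine M2 (1335 ops/s), Quanta→Machine M6 (1868 ops/s), Granite→Machine M1 (2382 ops/s), Ember→Machine M5 (2259 ops/s), Flint→Machine M7 (2144 ops/s), Talus→Machine M3 (1604 ops/s) — total 1335+1868+2382+2259+2144+1604 = 11592 ops/s.
Max-entry greedy (repeatedly take the single best remaining cell) gives 11516 ops/s, worse by 76.
No other one-to-one assignment exceeds 11592 ops/s.

Maximum total: 11592 ops/s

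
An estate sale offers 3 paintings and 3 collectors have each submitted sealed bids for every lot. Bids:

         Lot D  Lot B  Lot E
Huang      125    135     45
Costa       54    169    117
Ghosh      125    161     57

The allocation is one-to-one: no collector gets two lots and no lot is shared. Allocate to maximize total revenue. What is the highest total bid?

Optimal: Huang→Lot D ($125), Costa→Lot E ($117), Ghosh→Lot B ($161) — total 125+117+161 = $403.
Next-best assignment: Huang→Lot B, Costa→Lot E, Ghosh→Lot D = $377.
Swapping Costa↔Huang (Costa→Lot D $54, Huang→Lot E $45) loses 143.
Checked against all permutations: $403 is optimal.

Max total: $403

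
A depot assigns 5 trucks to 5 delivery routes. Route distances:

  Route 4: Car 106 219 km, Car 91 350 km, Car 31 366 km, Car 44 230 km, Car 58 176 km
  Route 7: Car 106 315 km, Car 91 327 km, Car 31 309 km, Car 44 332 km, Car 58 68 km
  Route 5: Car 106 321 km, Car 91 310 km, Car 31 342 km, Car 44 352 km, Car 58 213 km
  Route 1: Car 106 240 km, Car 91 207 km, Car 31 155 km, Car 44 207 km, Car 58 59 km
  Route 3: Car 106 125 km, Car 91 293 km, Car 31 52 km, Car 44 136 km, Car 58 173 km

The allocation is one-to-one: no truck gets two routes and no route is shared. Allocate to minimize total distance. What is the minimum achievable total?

Optimal: Car 106→Route 4 (219 km), Car 91→Route 5 (310 km), Car 31→Route 3 (52 km), Car 44→Route 1 (207 km), Car 58→Route 7 (68 km) — total 219+310+52+207+68 = 856 km.
Min-entry greedy (repeatedly take the single cheapest remaining cell) gives 972 km, worse by 116.
Next-best assignment: Car 106→Route 5, Car 91→Route 1, Car 31→Route 3, Car 44→Route 4, Car 58→Route 7 = 878 km.

Min total: 856 km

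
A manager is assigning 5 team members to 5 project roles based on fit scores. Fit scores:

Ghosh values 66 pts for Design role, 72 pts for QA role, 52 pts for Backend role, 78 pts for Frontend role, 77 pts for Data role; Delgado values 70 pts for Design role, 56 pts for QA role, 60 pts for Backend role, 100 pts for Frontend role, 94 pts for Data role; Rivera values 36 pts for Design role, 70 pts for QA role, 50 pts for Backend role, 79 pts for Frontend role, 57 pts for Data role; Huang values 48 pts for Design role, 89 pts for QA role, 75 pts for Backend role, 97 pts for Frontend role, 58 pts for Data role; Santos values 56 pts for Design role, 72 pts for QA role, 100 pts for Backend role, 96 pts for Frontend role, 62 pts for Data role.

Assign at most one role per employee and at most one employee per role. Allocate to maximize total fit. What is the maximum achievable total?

Optimal: Ghosh→Design role (66 pts), Delgado→Data role (94 pts), Rivera→Frontend role (79 pts), Huang→QA role (89 pts), Santos→Backend role (100 pts) — total 66+94+79+89+100 = 428 pts.
Max-entry greedy (repeatedly take the single best remaining cell) gives 402 pts, worse by 26.
Next-best assignment: Ghosh→Design role, Delgado→Data role, Rivera→QA role, Huang→Frontend role, Santos→Backend role = 427 pts.

Max total: 428 pts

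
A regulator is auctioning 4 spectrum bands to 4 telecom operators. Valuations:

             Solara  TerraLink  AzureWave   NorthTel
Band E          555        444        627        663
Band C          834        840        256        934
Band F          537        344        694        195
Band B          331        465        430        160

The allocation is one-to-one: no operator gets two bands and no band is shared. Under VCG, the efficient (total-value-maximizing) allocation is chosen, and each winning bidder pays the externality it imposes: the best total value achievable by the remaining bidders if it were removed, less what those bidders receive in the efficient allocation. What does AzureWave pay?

AzureWave pays $78M.

Efficient allocation: Solara→Band C ($834M), TerraLink→Band B ($465M), AzureWave→Band F ($694M), NorthTel→Band E ($663M); total welfare W = $2656M.
AzureWave receives Band F at value $694M, so the others get W − 694 = $1962M.
Without AzureWave: best allocation of the remaining 3 bidders over all 4 bands is Solara→Band F ($537M), TerraLink→Band C ($840M), NorthTel→Band E ($663M), total $2040M.
VCG payment = (others' best without AzureWave) − (others' welfare with AzureWave) = 2040 − 1962 = $78M.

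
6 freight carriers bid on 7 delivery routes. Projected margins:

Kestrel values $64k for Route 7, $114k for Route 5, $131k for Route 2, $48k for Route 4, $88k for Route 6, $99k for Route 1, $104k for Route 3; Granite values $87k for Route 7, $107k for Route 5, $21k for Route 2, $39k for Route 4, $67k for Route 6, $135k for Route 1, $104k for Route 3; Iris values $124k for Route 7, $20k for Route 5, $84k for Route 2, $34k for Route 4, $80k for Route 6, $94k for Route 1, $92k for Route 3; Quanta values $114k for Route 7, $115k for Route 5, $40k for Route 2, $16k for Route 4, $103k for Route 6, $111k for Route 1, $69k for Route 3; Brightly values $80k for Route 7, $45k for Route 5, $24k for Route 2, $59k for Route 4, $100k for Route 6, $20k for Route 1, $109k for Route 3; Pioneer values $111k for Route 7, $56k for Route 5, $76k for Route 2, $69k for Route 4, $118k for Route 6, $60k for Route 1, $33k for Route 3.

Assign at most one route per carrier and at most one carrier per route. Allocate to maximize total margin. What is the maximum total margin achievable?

Max total: $732k

Optimal: Kestrel→Route 2 ($131k), Granite→Route 1 ($135k), Iris→Route 7 ($124k), Quanta→Route 5 ($115k), Brightly→Route 3 ($109k), Pioneer→Route 6 ($118k) — total 131+135+124+115+109+118 = $732k.
Swapping Brightly↔Granite (Brightly→Route 1 $20k, Granite→Route 3 $104k) loses 120.
No other one-to-one assignment exceeds $732k.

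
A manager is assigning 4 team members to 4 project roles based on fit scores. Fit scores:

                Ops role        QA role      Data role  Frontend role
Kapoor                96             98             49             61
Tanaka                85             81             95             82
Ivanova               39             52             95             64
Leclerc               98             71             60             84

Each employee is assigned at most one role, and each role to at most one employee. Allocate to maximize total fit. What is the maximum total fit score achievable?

Optimal: Kapoor→QA role (98 pts), Tanaka→Frontend role (82 pts), Ivanova→Data role (95 pts), Leclerc→Ops role (98 pts) — total 98+82+95+98 = 373 pts.
Column-greedy (each role in turn goes to its best remaining employee) gives 355 pts, worse by 18.
Swapping Ivanova↔Tanaka (Ivanova→Frontend role 64 pts, Tanaka→Data role 95 pts) loses 18.

Maximum total: 373 pts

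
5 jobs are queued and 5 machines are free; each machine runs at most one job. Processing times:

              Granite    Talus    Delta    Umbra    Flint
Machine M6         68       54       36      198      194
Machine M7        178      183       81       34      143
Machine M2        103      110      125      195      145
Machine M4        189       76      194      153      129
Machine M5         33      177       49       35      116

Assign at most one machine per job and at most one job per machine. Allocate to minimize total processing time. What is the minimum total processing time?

Optimal: Granite→Machine M5 (33 min), Talus→Machine M4 (76 min), Delta→Machine M6 (36 min), Umbra→Machine M7 (34 min), Flint→Machine M2 (145 min) — total 33+76+36+34+145 = 324 min.
Column-greedy (each machine in turn goes to its cheapest remaining job) gives 365 min, worse by 41.
Next-best assignment: Granite→Machine M5, Talus→Machine M2, Delta→Machine M6, Umbra→Machine M7, Flint→Machine M4 = 342 min.

Minimum total: 324 min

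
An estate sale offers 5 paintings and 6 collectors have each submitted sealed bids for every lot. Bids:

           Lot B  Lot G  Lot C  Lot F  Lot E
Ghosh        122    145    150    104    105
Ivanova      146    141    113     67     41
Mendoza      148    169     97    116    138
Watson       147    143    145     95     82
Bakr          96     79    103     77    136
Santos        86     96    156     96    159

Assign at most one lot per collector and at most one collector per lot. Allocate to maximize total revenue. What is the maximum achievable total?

Optimal: Ivanova→Lot B ($146), Mendoza→Lot G ($169), Watson→Lot C ($145), Ghosh→Lot F ($104), Santos→Lot E ($159) — total 146+169+145+104+159 = $723.
Row-greedy (each collector in turn takes its best remaining lot) gives $696, worse by 27.
Swapping Santos↔Watson (Santos→Lot C $156, Watson→Lot E $82) loses 66.

Maximum total: $723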